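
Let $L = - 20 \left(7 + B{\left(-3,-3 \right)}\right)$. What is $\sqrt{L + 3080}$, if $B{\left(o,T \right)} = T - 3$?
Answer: $6 \sqrt{85} \approx 55.317$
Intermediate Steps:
$B{\left(o,T \right)} = -3 + T$
$L = -20$ ($L = - 20 \left(7 - 6\right) = \left(-20\right) 1 = -20$)
$\sqrt{L + 3080} = \sqrt{-20 + 3080} = \sqrt{3060} = 6 \sqrt{85}$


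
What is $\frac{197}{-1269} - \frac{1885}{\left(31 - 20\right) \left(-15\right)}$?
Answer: $\frac{157304}{13959} \approx 11.269$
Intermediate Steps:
$\frac{197}{-1269} - \frac{1885}{\left(31 - 20\right) \left(-15\right)} = 197 \left(- \frac{1}{1269}\right) - \frac{1885}{11 \left(-15\right)} = - \frac{197}{1269} - \frac{1885}{-165} = - \frac{197}{1269} - - \frac{377}{33} = - \frac{197}{1269} + \frac{377}{33} = \frac{157304}{13959}$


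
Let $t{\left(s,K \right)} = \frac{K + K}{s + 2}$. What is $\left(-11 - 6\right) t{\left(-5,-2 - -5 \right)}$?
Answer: $34$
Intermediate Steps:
$t{\left(s,K \right)} = \frac{2 K}{2 + s}$
$\left(-11 - 6\right) t{\left(-5,-2 - -5 \right)} = \left(-11 - 6\right) \frac{2 \left(-2 - -5\right)}{2 - 5} = - 17 \frac{2 \left(-2 + 5\right)}{-3} = - 17 \cdot 2 \cdot 3 \left(- \frac{1}{3}\right) = \left(-17\right) \left(-2\right) = 34$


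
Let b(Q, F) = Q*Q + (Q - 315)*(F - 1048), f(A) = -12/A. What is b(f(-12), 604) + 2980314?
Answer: 3119731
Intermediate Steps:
b(Q, F) = Q² + (-1048 + F)*(-315 + Q) (b(Q, F) = Q² + (-315 + Q)*(-1048 + F) = Q² + (-1048 + F)*(-315 + Q))
b(f(-12), 604) + 2980314 = (330120 + (-12/(-12))² - (-12576)/(-12) - 315*604 + 604*(-12/(-12))) + 2980314 = (330120 + (-12*(-1/12))² - (-12576)*(-1)/12 - 190260 + 604*(-12*(-1/12))) + 2980314 = (330120 + 1² - 1048*1 - 190260 + 604*1) + 2980314 = (330120 + 1 - 1048 - 190260 + 604) + 2980314 = 139417 + 2980314 = 3119731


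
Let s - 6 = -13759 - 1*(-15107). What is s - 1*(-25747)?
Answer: 27101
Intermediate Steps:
s = 1354 (s = 6 + (-13759 - 1*(-15107)) = 6 + (-13759 + 15107) = 6 + 1348 = 1354)
s - 1*(-25747) = 1354 - 1*(-25747) = 1354 + 25747 = 27101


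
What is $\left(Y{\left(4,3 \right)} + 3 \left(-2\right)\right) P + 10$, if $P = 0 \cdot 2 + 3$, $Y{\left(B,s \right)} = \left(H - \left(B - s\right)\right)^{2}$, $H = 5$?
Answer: $40$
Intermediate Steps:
$Y{\left(B,s \right)} = \left(5 + s - B\right)^{2}$ ($Y{\left(B,s \right)} = \left(5 - \left(B - s\right)\right)^{2} = \left(5 + s - B\right)^{2}$)
$P = 3$ ($P = 0 + 3 = 3$)
$\left(Y{\left(4,3 \right)} + 3 \left(-2\right)\right) P + 10 = \left(\left(5 + 3 - 4\right)^{2} + 3 \left(-2\right)\right) 3 + 10 = \left(\left(5 + 3 - 4\right)^{2} - 6\right) 3 + 10 = \left(4^{2} - 6\right) 3 + 10 = \left(16 - 6\right) 3 + 10 = 10 \cdot 3 + 10 = 30 + 10 = 40$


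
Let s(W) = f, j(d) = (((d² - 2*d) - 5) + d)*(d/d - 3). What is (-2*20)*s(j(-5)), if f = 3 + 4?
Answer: -280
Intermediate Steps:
f = 7
j(d) = 10 - 2*d² + 2*d (j(d) = ((-5 + d² - 2*d) + d)*(1 - 3) = (-5 + d² - d)*(-2) = 10 - 2*d² + 2*d)
s(W) = 7
(-2*20)*s(j(-5)) = -2*20*7 = -40*7 = -280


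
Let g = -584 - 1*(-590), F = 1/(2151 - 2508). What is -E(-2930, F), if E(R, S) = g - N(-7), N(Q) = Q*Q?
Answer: 43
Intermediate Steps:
F = -1/357 (F = 1/(-357) = -1/357 ≈ -0.0028011)
N(Q) = Q**2
g = 6 (g = -584 + 590 = 6)
E(R, S) = -43 (E(R, S) = 6 - 1*(-7)**2 = 6 - 1*49 = 6 - 49 = -43)
-E(-2930, F) = -1*(-43) = 43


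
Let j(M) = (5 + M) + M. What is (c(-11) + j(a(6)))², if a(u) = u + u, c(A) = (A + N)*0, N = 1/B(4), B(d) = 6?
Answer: 841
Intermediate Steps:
N = ⅙ (N = 1/6 = ⅙ ≈ 0.16667)
c(A) = 0 (c(A) = (A + ⅙)*0 = (⅙ + A)*0 = 0)
a(u) = 2*u
j(M) = 5 + 2*M
(c(-11) + j(a(6)))² = (0 + (5 + 2*(2*6)))² = (0 + (5 + 2*12))² = (0 + (5 + 24))² = (0 + 29)² = 29² = 841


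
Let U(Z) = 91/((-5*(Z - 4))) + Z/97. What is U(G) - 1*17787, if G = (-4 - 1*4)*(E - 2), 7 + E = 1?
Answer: -517591327/29100 ≈ -17787.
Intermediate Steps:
E = -6 (E = -7 + 1 = -6)
G = 64 (G = (-4 - 1*4)*(-6 - 2) = (-4 - 4)*(-8) = -8*(-8) = 64)
U(Z) = 91/(20 - 5*Z) + Z/97 (U(Z) = 91/((-5*(-4 + Z))) + Z*(1/97) = 91/(20 - 5*Z) + Z/97)
U(G) - 1*17787 = (-8827 - 20*64 + 5*64²)/(485*(-4 + 64)) - 1*17787 = (1/485)*(-8827 - 1280 + 5*4096)/60 - 17787 = (1/485)*(1/60)*(-8827 - 1280 + 20480) - 17787 = (1/485)*(1/60)*10373 - 17787 = 10373/29100 - 17787 = -517591327/29100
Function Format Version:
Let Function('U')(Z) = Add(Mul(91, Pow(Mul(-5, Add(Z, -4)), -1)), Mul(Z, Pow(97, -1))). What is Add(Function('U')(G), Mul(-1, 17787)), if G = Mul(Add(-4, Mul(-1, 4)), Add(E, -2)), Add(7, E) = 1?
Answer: Rational(-517591327, 29100) ≈ -17787.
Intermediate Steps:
E = -6 (E = Add(-7, 1) = -6)
G = 64 (G = Mul(Add(-4, Mul(-1, 4)), Add(-6, -2)) = Mul(Add(-4, -4), -8) = Mul(-8, -8) = 64)
Function('U')(Z) = Add(Mul(91, Pow(Add(20, Mul(-5, Z)), -1)), Mul(Rational(1, 97), Z)) (Function('U')(Z) = Add(Mul(91, Pow(Mul(-5, Add(-4, Z)), -1)), Mul(Z, Rational(1, 97))) = Add(Mul(91, Pow(Add(20, Mul(-5, Z)), -1)), Mul(Rational(1, 97), Z)))
Add(Function('U')(G), Mul(-1, 17787)) = Add(Mul(Rational(1, 485), Pow(Add(-4, 64), -1), Add(-8827, Mul(-20, 64), Mul(5, Pow(64, 2)))), Mul(-1, 17787)) = Add(Mul(Rational(1, 485), Pow(60, -1), Add(-8827, -1280, Mul(5, 4096))), -17787) = Add(Mul(Rational(1, 485), Rational(1, 60), Add(-8827, -1280, 20480)), -17787) = Add(Mul(Rational(1, 485), Rational(1, 60), 10373), -17787) = Add(Rational(10373, 29100), -17787) = Rational(-517591327, 29100)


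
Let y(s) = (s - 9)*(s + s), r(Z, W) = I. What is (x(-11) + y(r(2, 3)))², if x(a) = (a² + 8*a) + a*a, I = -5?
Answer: 86436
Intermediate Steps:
r(Z, W) = -5
y(s) = 2*s*(-9 + s) (y(s) = (-9 + s)*(2*s) = 2*s*(-9 + s))
x(a) = 2*a² + 8*a (x(a) = (a² + 8*a) + a² = 2*a² + 8*a)
(x(-11) + y(r(2, 3)))² = (2*(-11)*(4 - 11) + 2*(-5)*(-9 - 5))² = (2*(-11)*(-7) + 2*(-5)*(-14))² = (154 + 140)² = 294² = 86436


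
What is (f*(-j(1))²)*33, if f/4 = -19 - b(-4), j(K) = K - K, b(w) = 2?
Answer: 0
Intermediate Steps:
j(K) = 0
f = -84 (f = 4*(-19 - 1*2) = 4*(-19 - 2) = 4*(-21) = -84)
(f*(-j(1))²)*33 = -84*(-1*0)²*33 = -84*0²*33 = -84*0*33 = 0*33 = 0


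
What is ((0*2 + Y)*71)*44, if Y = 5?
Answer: 15620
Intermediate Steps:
((0*2 + Y)*71)*44 = ((0*2 + 5)*71)*44 = ((0 + 5)*71)*44 = (5*71)*44 = 355*44 = 15620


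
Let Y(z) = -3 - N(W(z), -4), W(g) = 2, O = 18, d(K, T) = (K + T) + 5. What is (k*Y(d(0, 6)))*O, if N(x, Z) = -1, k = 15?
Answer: -540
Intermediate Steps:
d(K, T) = 5 + K + T
Y(z) = -2 (Y(z) = -3 - 1*(-1) = -3 + 1 = -2)
(k*Y(d(0, 6)))*O = (15*(-2))*18 = -30*18 = -540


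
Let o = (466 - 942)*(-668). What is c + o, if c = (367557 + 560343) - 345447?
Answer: 900421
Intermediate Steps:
o = 317968 (o = -476*(-668) = 317968)
c = 582453 (c = 927900 - 345447 = 582453)
c + o = 582453 + 317968 = 900421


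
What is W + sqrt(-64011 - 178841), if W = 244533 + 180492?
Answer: 425025 + 2*I*sqrt(60713) ≈ 4.2503e+5 + 492.8*I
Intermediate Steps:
W = 425025
W + sqrt(-64011 - 178841) = 425025 + sqrt(-64011 - 178841) = 425025 + sqrt(-242852) = 425025 + 2*I*sqrt(60713)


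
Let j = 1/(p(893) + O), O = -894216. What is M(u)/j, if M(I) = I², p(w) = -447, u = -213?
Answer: -40589965647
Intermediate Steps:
j = -1/894663 (j = 1/(-447 - 894216) = 1/(-894663) = -1/894663 ≈ -1.1177e-6)
M(u)/j = (-213)²/(-1/894663) = 45369*(-894663) = -40589965647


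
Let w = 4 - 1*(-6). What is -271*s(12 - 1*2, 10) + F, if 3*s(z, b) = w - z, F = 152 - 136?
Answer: 16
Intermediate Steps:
w = 10 (w = 4 + 6 = 10)
F = 16
s(z, b) = 10/3 - z/3 (s(z, b) = (10 - z)/3 = 10/3 - z/3)
-271*s(12 - 1*2, 10) + F = -271*(10/3 - (12 - 1*2)/3) + 16 = -271*(10/3 - (12 - 2)/3) + 16 = -271*(10/3 - 1/3*10) + 16 = -271*(10/3 - 10/3) + 16 = -271*0 + 16 = 0 + 16 = 16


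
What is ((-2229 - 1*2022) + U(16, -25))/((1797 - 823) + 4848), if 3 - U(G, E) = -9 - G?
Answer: -103/142 ≈ -0.72535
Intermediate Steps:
U(G, E) = 12 + G (U(G, E) = 3 - (-9 - G) = 3 + (9 + G) = 12 + G)
((-2229 - 1*2022) + U(16, -25))/((1797 - 823) + 4848) = ((-2229 - 1*2022) + (12 + 16))/((1797 - 823) + 4848) = ((-2229 - 2022) + 28)/(974 + 4848) = (-4251 + 28)/5822 = -4223*1/5822 = -103/142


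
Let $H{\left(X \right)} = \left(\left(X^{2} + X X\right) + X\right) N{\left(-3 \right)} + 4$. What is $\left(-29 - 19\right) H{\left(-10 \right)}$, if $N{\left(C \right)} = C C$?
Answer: $-82272$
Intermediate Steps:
$N{\left(C \right)} = C^{2}$
$H{\left(X \right)} = 4 + 9 X + 18 X^{2}$ ($H{\left(X \right)} = \left(\left(X^{2} + X X\right) + X\right) \left(-3\right)^{2} + 4 = \left(\left(X^{2} + X^{2}\right) + X\right) 9 + 4 = \left(2 X^{2} + X\right) 9 + 4 = \left(X + 2 X^{2}\right) 9 + 4 = \left(9 X + 18 X^{2}\right) + 4 = 4 + 9 X + 18 X^{2}$)
$\left(-29 - 19\right) H{\left(-10 \right)} = \left(-29 - 19\right) \left(4 + 9 \left(-10\right) + 18 \left(-10\right)^{2}\right) = - 48 \left(4 - 90 + 18 \cdot 100\right) = - 48 \left(4 - 90 + 1800\right) = \left(-48\right) 1714 = -82272$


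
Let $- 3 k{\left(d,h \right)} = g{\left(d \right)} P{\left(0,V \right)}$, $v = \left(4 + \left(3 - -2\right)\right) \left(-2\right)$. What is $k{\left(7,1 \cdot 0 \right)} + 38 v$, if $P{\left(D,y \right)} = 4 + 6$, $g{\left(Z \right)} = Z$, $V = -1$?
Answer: $- \frac{2122}{3} \approx -707.33$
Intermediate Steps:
$P{\left(D,y \right)} = 10$
$v = -18$ ($v = \left(4 + \left(3 + 2\right)\right) \left(-2\right) = \left(4 + 5\right) \left(-2\right) = 9 \left(-2\right) = -18$)
$k{\left(d,h \right)} = - \frac{10 d}{3}$ ($k{\left(d,h \right)} = - \frac{d 10}{3} = - \frac{10 d}{3}$)
$k{\left(7,1 \cdot 0 \right)} + 38 v = \left(- \frac{10}{3}\right) 7 + 38 \left(-18\right) = - \frac{70}{3} - 684 = - \frac{2122}{3}$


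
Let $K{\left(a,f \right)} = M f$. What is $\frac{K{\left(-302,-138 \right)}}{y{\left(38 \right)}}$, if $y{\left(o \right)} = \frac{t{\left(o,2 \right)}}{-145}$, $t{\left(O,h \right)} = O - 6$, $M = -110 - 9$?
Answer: $- \frac{1190595}{16} \approx -74412.0$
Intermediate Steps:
$M = -119$
$t{\left(O,h \right)} = -6 + O$
$K{\left(a,f \right)} = - 119 f$
$y{\left(o \right)} = \frac{6}{145} - \frac{o}{145}$ ($y{\left(o \right)} = \frac{-6 + o}{-145} = \left(-6 + o\right) \left(- \frac{1}{145}\right) = \frac{6}{145} - \frac{o}{145}$)
$\frac{K{\left(-302,-138 \right)}}{y{\left(38 \right)}} = \frac{\left(-119\right) \left(-138\right)}{\frac{6}{145} - \frac{38}{145}} = \frac{16422}{\frac{6}{145} - \frac{38}{145}} = \frac{16422}{- \frac{32}{145}} = 16422 \left(- \frac{145}{32}\right) = - \frac{1190595}{16}$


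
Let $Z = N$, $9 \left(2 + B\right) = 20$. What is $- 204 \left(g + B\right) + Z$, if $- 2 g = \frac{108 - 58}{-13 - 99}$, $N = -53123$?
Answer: $- \frac{4469965}{84} \approx -53214.0$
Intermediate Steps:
$B = \frac{2}{9}$ ($B = -2 + \frac{1}{9} \cdot 20 = -2 + \frac{20}{9} = \frac{2}{9} \approx 0.22222$)
$Z = -53123$
$g = \frac{25}{112}$ ($g = - \frac{\left(108 - 58\right) \frac{1}{-13 - 99}}{2} = - \frac{50 \frac{1}{-112}}{2} = - \frac{50 \left(- \frac{1}{112}\right)}{2} = \left(- \frac{1}{2}\right) \left(- \frac{25}{56}\right) = \frac{25}{112} \approx 0.22321$)
$- 204 \left(g + B\right) + Z = - 204 \left(\frac{25}{112} + \frac{2}{9}\right) - 53123 = \left(-204\right) \frac{449}{1008} - 53123 = - \frac{7633}{84} - 53123 = - \frac{4469965}{84}$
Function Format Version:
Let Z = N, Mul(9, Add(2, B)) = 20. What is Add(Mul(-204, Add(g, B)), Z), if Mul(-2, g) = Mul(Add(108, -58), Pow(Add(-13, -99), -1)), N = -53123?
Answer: Rational(-4469965, 84) ≈ -53214.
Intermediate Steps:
B = Rational(2, 9) (B = Add(-2, Mul(Rational(1, 9), 20)) = Add(-2, Rational(20, 9)) = Rational(2, 9) ≈ 0.22222)
Z = -53123
g = Rational(25, 112) (g = Mul(Rational(-1, 2), Mul(Add(108, -58), Pow(Add(-13, -99), -1))) = Mul(Rational(-1, 2), Mul(50, Pow(-112, -1))) = Mul(Rational(-1, 2), Mul(50, Rational(-1, 112))) = Mul(Rational(-1, 2), Rational(-25, 56)) = Rational(25, 112) ≈ 0.22321)
Add(Mul(-204, Add(g, B)), Z) = Add(Mul(-204, Add(Rational(25, 112), Rational(2, 9))), -53123) = Add(Mul(-204, Rational(449, 1008)), -53123) = Add(Rational(-7633, 84), -53123) = Rational(-4469965, 84)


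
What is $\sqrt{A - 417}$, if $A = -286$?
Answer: $i \sqrt{703} \approx 26.514 i$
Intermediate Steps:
$\sqrt{A - 417} = \sqrt{-286 - 417} = \sqrt{-703} = i \sqrt{703}$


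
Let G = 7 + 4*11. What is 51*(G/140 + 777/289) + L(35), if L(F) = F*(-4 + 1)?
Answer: 120657/2380 ≈ 50.696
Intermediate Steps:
G = 51 (G = 7 + 44 = 51)
L(F) = -3*F (L(F) = F*(-3) = -3*F)
51*(G/140 + 777/289) + L(35) = 51*(51/140 + 777/289) - 3*35 = 51*(51*(1/140) + 777*(1/289)) - 105 = 51*(51/140 + 777/289) - 105 = 51*(123519/40460) - 105 = 370557/2380 - 105 = 120657/2380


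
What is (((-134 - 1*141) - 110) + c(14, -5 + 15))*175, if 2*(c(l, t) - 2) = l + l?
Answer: -64575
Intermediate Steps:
c(l, t) = 2 + l (c(l, t) = 2 + (l + l)/2 = 2 + (2*l)/2 = 2 + l)
(((-134 - 1*141) - 110) + c(14, -5 + 15))*175 = (((-134 - 1*141) - 110) + (2 + 14))*175 = (((-134 - 141) - 110) + 16)*175 = ((-275 - 110) + 16)*175 = (-385 + 16)*175 = -369*175 = -64575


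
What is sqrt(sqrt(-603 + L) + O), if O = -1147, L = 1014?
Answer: sqrt(-1147 + sqrt(411)) ≈ 33.567*I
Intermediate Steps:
sqrt(sqrt(-603 + L) + O) = sqrt(sqrt(-603 + 1014) - 1147) = sqrt(sqrt(411) - 1147) = sqrt(-1147 + sqrt(411))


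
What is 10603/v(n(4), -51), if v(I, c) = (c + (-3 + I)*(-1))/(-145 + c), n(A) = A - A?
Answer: 519547/12 ≈ 43296.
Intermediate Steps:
n(A) = 0
v(I, c) = (3 + c - I)/(-145 + c) (v(I, c) = (c + (3 - I))/(-145 + c) = (3 + c - I)/(-145 + c))
10603/v(n(4), -51) = 10603/(((3 - 51 - 1*0)/(-145 - 51))) = 10603/(((3 - 51 + 0)/(-196))) = 10603/((-1/196*(-48))) = 10603/(12/49) = 10603*(49/12) = 519547/12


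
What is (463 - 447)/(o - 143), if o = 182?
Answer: 16/39 ≈ 0.41026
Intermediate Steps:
(463 - 447)/(o - 143) = (463 - 447)/(182 - 143) = 16/39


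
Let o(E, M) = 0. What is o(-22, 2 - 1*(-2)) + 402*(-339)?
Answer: -136278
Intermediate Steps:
o(-22, 2 - 1*(-2)) + 402*(-339) = 0 + 402*(-339) = 0 - 136278 = -136278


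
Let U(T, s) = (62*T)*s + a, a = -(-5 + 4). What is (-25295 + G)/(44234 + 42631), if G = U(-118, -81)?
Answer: 567302/86865 ≈ 6.5308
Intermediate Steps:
a = 1 (a = -1*(-1) = 1)
U(T, s) = 1 + 62*T*s (U(T, s) = (62*T)*s + 1 = 62*T*s + 1 = 1 + 62*T*s)
G = 592597 (G = 1 + 62*(-118)*(-81) = 1 + 592596 = 592597)
(-25295 + G)/(44234 + 42631) = (-25295 + 592597)/(44234 + 42631) = 567302/86865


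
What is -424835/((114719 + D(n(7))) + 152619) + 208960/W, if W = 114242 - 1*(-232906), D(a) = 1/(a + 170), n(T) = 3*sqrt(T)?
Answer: -176575334319759057260/178865327551453342263 - 1274505*sqrt(7)/2060969126153149 ≈ -0.98720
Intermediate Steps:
D(a) = 1/(170 + a)
W = 347148 (W = 114242 + 232906 = 347148)
-424835/((114719 + D(n(7))) + 152619) + 208960/W = -424835/((114719 + 1/(170 + 3*sqrt(7))) + 152619) + 208960/347148 = -424835/(267338 + 1/(170 + 3*sqrt(7))) + 208960*(1/347148) = -424835/(267338 + 1/(170 + 3*sqrt(7))) + 52240/86787 = 52240/86787 - 424835/(267338 + 1/(170 + 3*sqrt(7)))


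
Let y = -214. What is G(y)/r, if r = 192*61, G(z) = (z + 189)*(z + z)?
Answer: 2675/2928 ≈ 0.91359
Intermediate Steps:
G(z) = 2*z*(189 + z) (G(z) = (189 + z)*(2*z) = 2*z*(189 + z))
r = 11712
G(y)/r = (2*(-214)*(189 - 214))/11712 = (2*(-214)*(-25))*(1/11712) = 10700*(1/11712) = 2675/2928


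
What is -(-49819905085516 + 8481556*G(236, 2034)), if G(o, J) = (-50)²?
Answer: 49798701195516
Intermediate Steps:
G(o, J) = 2500
-(-49819905085516 + 8481556*G(236, 2034)) = -8481556/(1/(2500 - 5873911)) = -8481556/(1/(-5871411)) = -8481556/(-1/5871411) = -8481556*(-5871411) = 49798701195516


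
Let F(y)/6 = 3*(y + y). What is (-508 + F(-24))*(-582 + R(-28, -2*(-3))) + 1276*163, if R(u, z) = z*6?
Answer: 957100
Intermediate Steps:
F(y) = 36*y (F(y) = 6*(3*(y + y)) = 6*(3*(2*y)) = 6*(6*y) = 36*y)
R(u, z) = 6*z
(-508 + F(-24))*(-582 + R(-28, -2*(-3))) + 1276*163 = (-508 + 36*(-24))*(-582 + 6*(-2*(-3))) + 1276*163 = (-508 - 864)*(-582 + 6*6) + 207988 = -1372*(-582 + 36) + 207988 = -1372*(-546) + 207988 = 749112 + 207988 = 957100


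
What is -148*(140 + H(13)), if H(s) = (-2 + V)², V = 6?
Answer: -23088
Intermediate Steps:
H(s) = 16 (H(s) = (-2 + 6)² = 4² = 16)
-148*(140 + H(13)) = -148*(140 + 16) = -148*156 = -23088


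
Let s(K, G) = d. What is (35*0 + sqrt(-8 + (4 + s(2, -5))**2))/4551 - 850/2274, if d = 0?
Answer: -425/1137 + 2*sqrt(2)/4551 ≈ -0.37317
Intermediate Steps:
s(K, G) = 0
(35*0 + sqrt(-8 + (4 + s(2, -5))**2))/4551 - 850/2274 = (35*0 + sqrt(-8 + (4 + 0)**2))/4551 - 850/2274 = (0 + sqrt(-8 + 4**2))*(1/4551) - 850*1/2274 = (0 + sqrt(-8 + 16))*(1/4551) - 425/1137 = (0 + sqrt(8))*(1/4551) - 425/1137 = (0 + 2*sqrt(2))*(1/4551) - 425/1137 = (2*sqrt(2))*(1/4551) - 425/1137 = 2*sqrt(2)/4551 - 425/1137 = -425/1137 + 2*sqrt(2)/4551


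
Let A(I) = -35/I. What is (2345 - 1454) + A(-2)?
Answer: 1817/2 ≈ 908.50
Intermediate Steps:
(2345 - 1454) + A(-2) = (2345 - 1454) - 35/(-2) = 891 - 35*(-½) = 891 + 35/2 = 1817/2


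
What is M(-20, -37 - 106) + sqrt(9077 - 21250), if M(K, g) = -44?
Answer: -44 + I*sqrt(12173) ≈ -44.0 + 110.33*I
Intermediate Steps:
M(-20, -37 - 106) + sqrt(9077 - 21250) = -44 + sqrt(9077 - 21250) = -44 + sqrt(-12173) = -44 + I*sqrt(12173)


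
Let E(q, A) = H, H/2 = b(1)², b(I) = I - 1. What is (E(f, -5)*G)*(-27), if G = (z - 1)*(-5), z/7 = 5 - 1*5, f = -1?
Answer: 0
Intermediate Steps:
z = 0 (z = 7*(5 - 1*5) = 7*(5 - 5) = 7*0 = 0)
b(I) = -1 + I
G = 5 (G = (0 - 1)*(-5) = -1*(-5) = 5)
H = 0 (H = 2*(-1 + 1)² = 2*0² = 2*0 = 0)
E(q, A) = 0
(E(f, -5)*G)*(-27) = (0*5)*(-27) = 0*(-27) = 0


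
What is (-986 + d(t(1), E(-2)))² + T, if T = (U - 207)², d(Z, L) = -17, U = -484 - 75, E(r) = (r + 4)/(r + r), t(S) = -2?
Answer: 1592765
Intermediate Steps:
E(r) = (4 + r)/(2*r) (E(r) = (4 + r)/((2*r)) = (4 + r)*(1/(2*r)) = (4 + r)/(2*r))
U = -559
T = 586756 (T = (-559 - 207)² = (-766)² = 586756)
(-986 + d(t(1), E(-2)))² + T = (-986 - 17)² + 586756 = (-1003)² + 586756 = 1006009 + 586756 = 1592765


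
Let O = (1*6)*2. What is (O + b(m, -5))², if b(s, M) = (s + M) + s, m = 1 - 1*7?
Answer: 25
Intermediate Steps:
m = -6 (m = 1 - 7 = -6)
b(s, M) = M + 2*s (b(s, M) = (M + s) + s = M + 2*s)
O = 12 (O = 6*2 = 12)
(O + b(m, -5))² = (12 + (-5 + 2*(-6)))² = (12 + (-5 - 12))² = (12 - 17)² = (-5)² = 25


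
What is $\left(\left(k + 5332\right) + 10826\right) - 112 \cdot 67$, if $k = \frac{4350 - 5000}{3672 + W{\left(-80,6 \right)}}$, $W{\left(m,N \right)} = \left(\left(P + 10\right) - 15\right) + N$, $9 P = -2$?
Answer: $\frac{57210424}{6611} \approx 8653.8$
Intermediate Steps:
$P = - \frac{2}{9}$ ($P = \frac{1}{9} \left(-2\right) = - \frac{2}{9} \approx -0.22222$)
$W{\left(m,N \right)} = - \frac{47}{9} + N$ ($W{\left(m,N \right)} = \left(\left(- \frac{2}{9} + 10\right) - 15\right) + N = \left(\frac{88}{9} - 15\right) + N = - \frac{47}{9} + N$)
$k = - \frac{1170}{6611}$ ($k = \frac{4350 - 5000}{3672 + \left(- \frac{47}{9} + 6\right)} = - \frac{650}{3672 + \frac{7}{9}} = - \frac{650}{\frac{33055}{9}} = \left(-650\right) \frac{9}{33055} = - \frac{1170}{6611} \approx -0.17698$)
$\left(\left(k + 5332\right) + 10826\right) - 112 \cdot 67 = \left(\left(- \frac{1170}{6611} + 5332\right) + 10826\right) - 112 \cdot 67 = \left(\frac{35248682}{6611} + 10826\right) - 7504 = \frac{106819368}{6611} - 7504 = \frac{57210424}{6611}$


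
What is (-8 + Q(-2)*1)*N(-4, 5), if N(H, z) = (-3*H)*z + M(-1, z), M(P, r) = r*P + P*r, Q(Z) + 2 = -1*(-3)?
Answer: -350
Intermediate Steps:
Q(Z) = 1 (Q(Z) = -2 - 1*(-3) = -2 + 3 = 1)
M(P, r) = 2*P*r (M(P, r) = P*r + P*r = 2*P*r)
N(H, z) = -2*z - 3*H*z (N(H, z) = (-3*H)*z + 2*(-1)*z = -3*H*z - 2*z = -2*z - 3*H*z)
(-8 + Q(-2)*1)*N(-4, 5) = (-8 + 1*1)*(5*(-2 - 3*(-4))) = (-8 + 1)*(5*(-2 + 12)) = -35*10 = -7*50 = -350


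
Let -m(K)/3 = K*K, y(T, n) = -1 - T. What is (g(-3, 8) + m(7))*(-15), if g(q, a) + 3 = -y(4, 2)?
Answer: 2175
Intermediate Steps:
m(K) = -3*K**2 (m(K) = -3*K*K = -3*K**2)
g(q, a) = 2 (g(q, a) = -3 - (-1 - 1*4) = -3 - (-1 - 4) = -3 - 1*(-5) = -3 + 5 = 2)
(g(-3, 8) + m(7))*(-15) = (2 - 3*7**2)*(-15) = (2 - 3*49)*(-15) = (2 - 147)*(-15) = -145*(-15) = 2175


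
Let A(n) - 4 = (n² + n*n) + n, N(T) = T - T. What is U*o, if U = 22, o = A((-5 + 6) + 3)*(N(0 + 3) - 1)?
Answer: -880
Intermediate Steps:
N(T) = 0
A(n) = 4 + n + 2*n² (A(n) = 4 + ((n² + n*n) + n) = 4 + ((n² + n²) + n) = 4 + (2*n² + n) = 4 + (n + 2*n²) = 4 + n + 2*n²)
o = -40 (o = (4 + ((-5 + 6) + 3) + 2*((-5 + 6) + 3)²)*(0 - 1) = (4 + (1 + 3) + 2*(1 + 3)²)*(-1) = (4 + 4 + 2*4²)*(-1) = (4 + 4 + 2*16)*(-1) = (4 + 4 + 32)*(-1) = 40*(-1) = -40)
U*o = 22*(-40) = -880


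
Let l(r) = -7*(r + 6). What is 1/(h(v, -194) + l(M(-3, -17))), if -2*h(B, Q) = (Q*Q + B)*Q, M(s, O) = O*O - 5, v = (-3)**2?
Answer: 1/3649535 ≈ 2.7401e-7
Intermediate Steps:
v = 9
M(s, O) = -5 + O**2 (M(s, O) = O**2 - 5 = -5 + O**2)
h(B, Q) = -Q*(B + Q**2)/2 (h(B, Q) = -(Q*Q + B)*Q/2 = -(Q**2 + B)*Q/2 = -(B + Q**2)*Q/2 = -Q*(B + Q**2)/2)
l(r) = -42 - 7*r (l(r) = -7*(6 + r) = -42 - 7*r)
1/(h(v, -194) + l(M(-3, -17))) = 1/(-1/2*(-194)*(9 + (-194)**2) + (-42 - 7*(-5 + (-17)**2))) = 1/(-1/2*(-194)*(9 + 37636) + (-42 - 7*(-5 + 289))) = 1/(-1/2*(-194)*37645 + (-42 - 7*284)) = 1/(3651565 + (-42 - 1988)) = 1/(3651565 - 2030) = 1/3649535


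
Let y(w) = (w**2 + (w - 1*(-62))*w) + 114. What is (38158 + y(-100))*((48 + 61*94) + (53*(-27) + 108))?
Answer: 232189048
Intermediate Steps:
y(w) = 114 + w**2 + w*(62 + w) (y(w) = (w**2 + (w + 62)*w) + 114 = (w**2 + (62 + w)*w) + 114 = (w**2 + w*(62 + w)) + 114 = 114 + w**2 + w*(62 + w))
(38158 + y(-100))*((48 + 61*94) + (53*(-27) + 108)) = (38158 + (114 + 2*(-100)**2 + 62*(-100)))*((48 + 61*94) + (53*(-27) + 108)) = (38158 + (114 + 2*10000 - 6200))*((48 + 5734) + (-1431 + 108)) = (38158 + (114 + 20000 - 6200))*(5782 - 1323) = (38158 + 13914)*4459 = 52072*4459 = 232189048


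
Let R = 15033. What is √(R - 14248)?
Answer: √785 ≈ 28.018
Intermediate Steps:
√(R - 14248) = √(15033 - 14248) = √785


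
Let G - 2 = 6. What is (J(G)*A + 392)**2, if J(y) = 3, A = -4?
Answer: 144400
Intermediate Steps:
G = 8 (G = 2 + 6 = 8)
(J(G)*A + 392)**2 = (3*(-4) + 392)**2 = (-12 + 392)**2 = 380**2 = 144400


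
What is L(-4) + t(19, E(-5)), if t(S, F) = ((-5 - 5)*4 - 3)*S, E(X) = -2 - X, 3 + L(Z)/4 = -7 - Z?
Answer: -841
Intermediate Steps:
L(Z) = -40 - 4*Z (L(Z) = -12 + 4*(-7 - Z) = -12 + (-28 - 4*Z) = -40 - 4*Z)
t(S, F) = -43*S (t(S, F) = (-10*4 - 3)*S = (-40 - 3)*S = -43*S)
L(-4) + t(19, E(-5)) = (-40 - 4*(-4)) - 43*19 = (-40 + 16) - 817 = -24 - 817 = -841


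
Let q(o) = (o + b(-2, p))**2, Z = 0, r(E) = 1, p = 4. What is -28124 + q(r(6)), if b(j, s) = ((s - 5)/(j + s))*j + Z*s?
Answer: -28120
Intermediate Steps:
b(j, s) = j*(-5 + s)/(j + s) (b(j, s) = ((s - 5)/(j + s))*j + 0*s = ((-5 + s)/(j + s))*j + 0 = j*(-5 + s)/(j + s) + 0 = j*(-5 + s)/(j + s))
q(o) = (1 + o)**2 (q(o) = (o - 2*(-5 + 4)/(-2 + 4))**2 = (o - 2*(-1)/2)**2 = (o - 2*1/2*(-1))**2 = (o + 1)**2 = (1 + o)**2)
-28124 + q(r(6)) = -28124 + (1 + 1)**2 = -28124 + 2**2 = -28124 + 4 = -28120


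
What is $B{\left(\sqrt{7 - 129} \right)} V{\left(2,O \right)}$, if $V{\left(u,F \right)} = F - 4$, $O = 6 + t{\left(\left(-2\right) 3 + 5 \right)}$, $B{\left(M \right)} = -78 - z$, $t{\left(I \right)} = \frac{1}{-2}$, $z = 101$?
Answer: $- \frac{537}{2} \approx -268.5$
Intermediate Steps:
$t{\left(I \right)} = - \frac{1}{2}$
$B{\left(M \right)} = -179$ ($B{\left(M \right)} = -78 - 101 = -179$)
$O = \frac{11}{2}$ ($O = 6 - \frac{1}{2} = \frac{11}{2} \approx 5.5$)
$V{\left(u,F \right)} = -4 + F$ ($V{\left(u,F \right)} = F - 4 = -4 + F$)
$B{\left(\sqrt{7 - 129} \right)} V{\left(2,O \right)} = - 179 \left(-4 + \frac{11}{2}\right) = \left(-179\right) \frac{3}{2} = - \frac{537}{2}$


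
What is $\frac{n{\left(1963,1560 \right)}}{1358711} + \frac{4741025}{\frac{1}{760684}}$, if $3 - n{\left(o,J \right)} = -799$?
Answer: $\frac{4900085053317042902}{1358711} \approx 3.6064 \cdot 10^{12}$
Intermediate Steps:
$n{\left(o,J \right)} = 802$ ($n{\left(o,J \right)} = 3 - -799 = 3 + 799 = 802$)
$\frac{n{\left(1963,1560 \right)}}{1358711} + \frac{4741025}{\frac{1}{760684}} = \frac{802}{1358711} + \frac{4741025}{\frac{1}{760684}} = 802 \cdot \frac{1}{1358711} + 4741025 \frac{1}{\frac{1}{760684}} = \frac{802}{1358711} + 4741025 \cdot 760684 = \frac{802}{1358711} + 3606421861100 = \frac{4900085053317042902}{1358711}$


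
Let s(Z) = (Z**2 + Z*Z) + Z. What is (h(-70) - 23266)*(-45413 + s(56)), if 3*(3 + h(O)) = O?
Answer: 2731142545/3 ≈ 9.1038e+8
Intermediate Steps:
h(O) = -3 + O/3
s(Z) = Z + 2*Z**2 (s(Z) = (Z**2 + Z**2) + Z = 2*Z**2 + Z = Z + 2*Z**2)
(h(-70) - 23266)*(-45413 + s(56)) = ((-3 + (1/3)*(-70)) - 23266)*(-45413 + 56*(1 + 2*56)) = ((-3 - 70/3) - 23266)*(-45413 + 56*(1 + 112)) = (-79/3 - 23266)*(-45413 + 56*113) = -69877*(-45413 + 6328)/3 = -69877/3*(-39085) = 2731142545/3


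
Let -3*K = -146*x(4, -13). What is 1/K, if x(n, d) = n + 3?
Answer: 3/1022 ≈ 0.0029354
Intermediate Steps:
x(n, d) = 3 + n
K = 1022/3 (K = -(-146)*(3 + 4)/3 = -(-146)*7/3 = -1/3*(-1022) = 1022/3 ≈ 340.67)
1/K = 1/(1022/3) = 3/1022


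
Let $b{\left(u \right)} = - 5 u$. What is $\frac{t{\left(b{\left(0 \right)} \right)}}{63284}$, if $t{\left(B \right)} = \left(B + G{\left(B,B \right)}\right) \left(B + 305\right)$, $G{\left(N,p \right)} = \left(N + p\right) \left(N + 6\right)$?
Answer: $0$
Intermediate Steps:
$G{\left(N,p \right)} = \left(6 + N\right) \left(N + p\right)$ ($G{\left(N,p \right)} = \left(N + p\right) \left(6 + N\right) = \left(6 + N\right) \left(N + p\right)$)
$t{\left(B \right)} = \left(305 + B\right) \left(2 B^{2} + 13 B\right)$ ($t{\left(B \right)} = \left(B + \left(B^{2} + 6 B + 6 B + B B\right)\right) \left(B + 305\right) = \left(B + \left(B^{2} + 6 B + 6 B + B^{2}\right)\right) \left(305 + B\right) = \left(B + \left(2 B^{2} + 12 B\right)\right) \left(305 + B\right) = \left(2 B^{2} + 13 B\right) \left(305 + B\right) = \left(305 + B\right) \left(2 B^{2} + 13 B\right)$)
$\frac{t{\left(b{\left(0 \right)} \right)}}{63284} = \frac{\left(-5\right) 0 \left(3965 + 2 \left(\left(-5\right) 0\right)^{2} + 623 \left(\left(-5\right) 0\right)\right)}{63284} = 0 \left(3965 + 2 \cdot 0^{2} + 623 \cdot 0\right) \frac{1}{63284} = 0 \left(3965 + 2 \cdot 0 + 0\right) \frac{1}{63284} = 0 \left(3965 + 0 + 0\right) \frac{1}{63284} = 0 \cdot 3965 \cdot \frac{1}{63284} = 0 \cdot \frac{1}{63284} = 0$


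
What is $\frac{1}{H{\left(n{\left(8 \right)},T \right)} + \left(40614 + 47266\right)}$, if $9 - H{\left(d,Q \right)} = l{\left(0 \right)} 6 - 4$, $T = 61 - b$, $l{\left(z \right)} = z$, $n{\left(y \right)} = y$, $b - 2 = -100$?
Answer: $\frac{1}{87893} \approx 1.1377 \cdot 10^{-5}$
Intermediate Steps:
$b = -98$ ($b = 2 - 100 = -98$)
$T = 159$ ($T = 61 - -98 = 61 + 98 = 159$)
$H{\left(d,Q \right)} = 13$ ($H{\left(d,Q \right)} = 9 - \left(0 \cdot 6 - 4\right) = 9 - \left(0 - 4\right) = 9 - -4 = 9 + 4 = 13$)
$\frac{1}{H{\left(n{\left(8 \right)},T \right)} + \left(40614 + 47266\right)} = \frac{1}{13 + \left(40614 + 47266\right)} = \frac{1}{13 + 87880} = \frac{1}{87893}$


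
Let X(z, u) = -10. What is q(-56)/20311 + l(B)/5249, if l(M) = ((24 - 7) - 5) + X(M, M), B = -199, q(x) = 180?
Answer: 985442/106612439 ≈ 0.0092432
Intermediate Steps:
l(M) = 2 (l(M) = ((24 - 7) - 5) - 10 = (17 - 5) - 10 = 12 - 10 = 2)
q(-56)/20311 + l(B)/5249 = 180/20311 + 2/5249 = 985442/106612439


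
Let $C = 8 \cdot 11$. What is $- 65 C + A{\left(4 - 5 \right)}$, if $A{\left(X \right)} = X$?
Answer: $-5721$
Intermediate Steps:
$C = 88$
$- 65 C + A{\left(4 - 5 \right)} = \left(-65\right) 88 + \left(4 - 5\right) = -5720 + \left(4 - 5\right) = -5720 - 1 = -5721$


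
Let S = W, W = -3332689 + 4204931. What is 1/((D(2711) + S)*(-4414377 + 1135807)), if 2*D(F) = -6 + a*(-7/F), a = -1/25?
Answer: -13555/38763187662402649 ≈ -3.4969e-13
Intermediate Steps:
a = -1/25 (a = -1*1/25 = -1/25 ≈ -0.040000)
D(F) = -3 + 7/(50*F) (D(F) = (-6 - (-7)/(25*F))/2 = (-6 + 7/(25*F))/2 = -3 + 7/(50*F))
W = 872242
S = 872242
1/((D(2711) + S)*(-4414377 + 1135807)) = 1/(((-3 + (7/50)/2711) + 872242)*(-4414377 + 1135807)) = 1/(((-3 + (7/50)*(1/2711)) + 872242)*(-3278570)) = -1/3278570/((-3 + 7/135550) + 872242) = -1/3278570/(-406643/135550 + 872242) = -1/3278570/(118231996457/135550) = (135550/118231996457)*(-1/3278570) = -13555/38763187662402649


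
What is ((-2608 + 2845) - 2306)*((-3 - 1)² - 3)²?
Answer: -349661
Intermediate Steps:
((-2608 + 2845) - 2306)*((-3 - 1)² - 3)² = (237 - 2306)*((-4)² - 3)² = -2069*(16 - 3)² = -2069*13² = -2069*169 = -349661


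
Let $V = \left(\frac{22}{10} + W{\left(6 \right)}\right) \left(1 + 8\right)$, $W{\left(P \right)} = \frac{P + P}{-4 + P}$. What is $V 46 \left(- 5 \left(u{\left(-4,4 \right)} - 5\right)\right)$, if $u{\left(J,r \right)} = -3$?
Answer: $135792$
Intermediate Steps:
$W{\left(P \right)} = \frac{2 P}{-4 + P}$
$V = \frac{369}{5}$ ($V = \left(\frac{22}{10} + 2 \cdot 6 \frac{1}{-4 + 6}\right) \left(1 + 8\right) = \left(22 \cdot \frac{1}{10} + 2 \cdot 6 \cdot \frac{1}{2}\right) 9 = \left(\frac{11}{5} + 2 \cdot 6 \cdot \frac{1}{2}\right) 9 = \left(\frac{11}{5} + 6\right) 9 = \frac{41}{5} \cdot 9 = \frac{369}{5} \approx 73.8$)
$V 46 \left(- 5 \left(u{\left(-4,4 \right)} - 5\right)\right) = \frac{369}{5} \cdot 46 \left(- 5 \left(-3 - 5\right)\right) = \frac{16974 \left(\left(-5\right) \left(-8\right)\right)}{5} = \frac{16974}{5} \cdot 40 = 135792$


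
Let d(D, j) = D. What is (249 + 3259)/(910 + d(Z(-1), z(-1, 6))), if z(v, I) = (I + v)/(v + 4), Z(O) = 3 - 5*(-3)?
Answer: 877/232 ≈ 3.7802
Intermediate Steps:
Z(O) = 18 (Z(O) = 3 + 15 = 18)
z(v, I) = (I + v)/(4 + v)
(249 + 3259)/(910 + d(Z(-1), z(-1, 6))) = (249 + 3259)/(910 + 18) = 3508/928 = 3508*(1/928) = 877/232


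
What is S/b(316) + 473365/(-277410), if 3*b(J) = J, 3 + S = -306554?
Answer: -25527551545/8766156 ≈ -2912.1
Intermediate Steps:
S = -306557 (S = -3 - 306554 = -306557)
b(J) = J/3
S/b(316) + 473365/(-277410) = -306557/((⅓)*316) + 473365/(-277410) = -306557/316/3 + 473365*(-1/277410) = -306557*3/316 - 94673/55482 = -919671/316 - 94673/55482 = -25527551545/8766156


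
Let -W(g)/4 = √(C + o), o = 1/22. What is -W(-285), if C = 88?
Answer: 2*√42614/11 ≈ 37.533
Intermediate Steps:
o = 1/22 ≈ 0.045455
W(g) = -2*√42614/11 (W(g) = -4*√(88 + 1/22) = -2*√42614/11)
-W(-285) = -(-2)*√42614/11 = 2*√42614/11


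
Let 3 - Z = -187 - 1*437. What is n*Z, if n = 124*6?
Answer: 466488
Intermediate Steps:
n = 744
Z = 627 (Z = 3 - (-187 - 1*437) = 3 - (-187 - 437) = 3 - 1*(-624) = 3 + 624 = 627)
n*Z = 744*627 = 466488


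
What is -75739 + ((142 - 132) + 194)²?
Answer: -34123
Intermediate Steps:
-75739 + ((142 - 132) + 194)² = -75739 + (10 + 194)² = -75739 + 204² = -75739 + 41616 = -34123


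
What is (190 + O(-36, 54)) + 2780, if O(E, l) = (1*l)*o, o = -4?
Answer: 2754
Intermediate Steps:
O(E, l) = -4*l (O(E, l) = (1*l)*(-4) = l*(-4) = -4*l)
(190 + O(-36, 54)) + 2780 = (190 - 4*54) + 2780 = (190 - 216) + 2780 = -26 + 2780 = 2754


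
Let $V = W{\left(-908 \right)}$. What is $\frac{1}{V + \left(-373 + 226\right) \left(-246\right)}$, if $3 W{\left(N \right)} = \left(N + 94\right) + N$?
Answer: $\frac{1}{35588} \approx 2.8099 \cdot 10^{-5}$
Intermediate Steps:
$W{\left(N \right)} = \frac{94}{3} + \frac{2 N}{3}$ ($W{\left(N \right)} = \frac{\left(N + 94\right) + N}{3} = \frac{\left(94 + N\right) + N}{3} = \frac{94 + 2 N}{3} = \frac{94}{3} + \frac{2 N}{3}$)
$V = -574$ ($V = \frac{94}{3} + \frac{2}{3} \left(-908\right) = \frac{94}{3} - \frac{1816}{3} = -574$)
$\frac{1}{V + \left(-373 + 226\right) \left(-246\right)} = \frac{1}{-574 + \left(-373 + 226\right) \left(-246\right)} = \frac{1}{-574 - -36162} = \frac{1}{-574 + 36162} = \frac{1}{35588}$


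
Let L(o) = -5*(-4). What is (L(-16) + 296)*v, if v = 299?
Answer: 94484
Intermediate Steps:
L(o) = 20
(L(-16) + 296)*v = (20 + 296)*299 = 316*299 = 94484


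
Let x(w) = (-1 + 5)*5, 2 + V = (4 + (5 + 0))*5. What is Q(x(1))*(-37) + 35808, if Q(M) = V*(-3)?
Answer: 40581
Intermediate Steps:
V = 43 (V = -2 + (4 + (5 + 0))*5 = -2 + (4 + 5)*5 = -2 + 9*5 = -2 + 45 = 43)
x(w) = 20 (x(w) = 4*5 = 20)
Q(M) = -129 (Q(M) = 43*(-3) = -129)
Q(x(1))*(-37) + 35808 = -129*(-37) + 35808 = 4773 + 35808 = 40581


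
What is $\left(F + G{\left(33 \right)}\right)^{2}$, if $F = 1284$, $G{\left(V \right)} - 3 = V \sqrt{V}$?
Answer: $1692306 + 84942 \sqrt{33} \approx 2.1803 \cdot 10^{6}$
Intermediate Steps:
$G{\left(V \right)} = 3 + V^{\frac{3}{2}}$ ($G{\left(V \right)} = 3 + V \sqrt{V} = 3 + V^{\frac{3}{2}}$)
$\left(F + G{\left(33 \right)}\right)^{2} = \left(1284 + \left(3 + 33^{\frac{3}{2}}\right)\right)^{2} = \left(1284 + \left(3 + 33 \sqrt{33}\right)\right)^{2} = \left(1287 + 33 \sqrt{33}\right)^{2}$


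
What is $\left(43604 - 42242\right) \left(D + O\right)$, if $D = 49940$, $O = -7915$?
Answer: $57238050$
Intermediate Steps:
$\left(43604 - 42242\right) \left(D + O\right) = \left(43604 - 42242\right) \left(49940 - 7915\right) = \left(43604 - 42242\right) 42025 = 1362 \cdot 42025 = 57238050$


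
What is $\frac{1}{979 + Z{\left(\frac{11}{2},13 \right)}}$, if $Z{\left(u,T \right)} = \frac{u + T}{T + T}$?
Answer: $\frac{52}{50945} \approx 0.0010207$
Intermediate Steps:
$Z{\left(u,T \right)} = \frac{T + u}{2 T}$
$\frac{1}{979 + Z{\left(\frac{11}{2},13 \right)}} = \frac{1}{979 + \frac{13 + \frac{11}{2}}{2 \cdot 13}} = \frac{1}{979 + \frac{1}{2} \cdot \frac{1}{13} \left(13 + 11 \cdot \frac{1}{2}\right)} = \frac{1}{979 + \frac{1}{2} \cdot \frac{1}{13} \left(13 + \frac{11}{2}\right)} = \frac{1}{979 + \frac{1}{2} \cdot \frac{1}{13} \cdot \frac{37}{2}} = \frac{1}{979 + \frac{37}{52}} = \frac{1}{\frac{50945}{52}} = \frac{52}{50945}$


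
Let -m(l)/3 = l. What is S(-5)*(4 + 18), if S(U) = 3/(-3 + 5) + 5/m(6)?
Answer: 242/9 ≈ 26.889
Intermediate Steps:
m(l) = -3*l
S(U) = 11/9 (S(U) = 3/(-3 + 5) + 5/((-3*6)) = 3/2 + 5/(-18) = 3*(1/2) + 5*(-1/18) = 3/2 - 5/18 = 11/9)
S(-5)*(4 + 18) = 11*(4 + 18)/9 = (11/9)*22 = 242/9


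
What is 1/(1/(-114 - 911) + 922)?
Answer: 1025/945049 ≈ 0.0010846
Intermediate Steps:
1/(1/(-114 - 911) + 922) = 1/(1/(-1025) + 922) = 1/(-1/1025 + 922) = 1/(945049/1025) = 1025/945049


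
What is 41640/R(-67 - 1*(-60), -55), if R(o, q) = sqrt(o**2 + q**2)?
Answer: 20820*sqrt(3074)/1537 ≈ 751.03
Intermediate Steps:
41640/R(-67 - 1*(-60), -55) = 41640/(sqrt((-67 - 1*(-60))**2 + (-55)**2)) = 41640/(sqrt((-67 + 60)**2 + 3025)) = 41640/(sqrt((-7)**2 + 3025)) = 41640/(sqrt(49 + 3025)) = 41640/(sqrt(3074)) = 41640*(sqrt(3074)/3074) = 20820*sqrt(3074)/1537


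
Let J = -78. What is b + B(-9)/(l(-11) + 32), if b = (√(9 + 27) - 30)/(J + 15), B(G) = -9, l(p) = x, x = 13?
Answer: 19/105 ≈ 0.18095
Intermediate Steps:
l(p) = 13
b = 8/21 (b = (√(9 + 27) - 30)/(-78 + 15) = (√36 - 30)/(-63) = (6 - 30)*(-1/63) = -24*(-1/63) = 8/21 ≈ 0.38095)
b + B(-9)/(l(-11) + 32) = 8/21 - 9/(13 + 32) = 8/21 - 9/45 = 8/21 - 9*1/45 = 8/21 - ⅕ = 19/105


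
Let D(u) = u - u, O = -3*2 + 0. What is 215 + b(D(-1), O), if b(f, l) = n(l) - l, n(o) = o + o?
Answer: 209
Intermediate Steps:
n(o) = 2*o
O = -6 (O = -6 + 0 = -6)
D(u) = 0
b(f, l) = l (b(f, l) = 2*l - l = l)
215 + b(D(-1), O) = 215 - 6 = 209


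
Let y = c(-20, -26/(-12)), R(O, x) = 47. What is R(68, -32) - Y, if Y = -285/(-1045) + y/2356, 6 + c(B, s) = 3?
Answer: 1211017/25916 ≈ 46.729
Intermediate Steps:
c(B, s) = -3 (c(B, s) = -6 + 3 = -3)
y = -3
Y = 7035/25916 (Y = -285/(-1045) - 3/2356 = -285*(-1/1045) - 3*1/2356 = 3/11 - 3/2356 = 7035/25916 ≈ 0.27145)
R(68, -32) - Y = 47 - 1*7035/25916 = 47 - 7035/25916 = 1211017/25916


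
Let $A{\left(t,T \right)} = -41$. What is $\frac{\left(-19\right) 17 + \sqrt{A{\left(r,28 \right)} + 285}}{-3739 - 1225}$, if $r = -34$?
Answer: $\frac{19}{292} - \frac{\sqrt{61}}{2482} \approx 0.061922$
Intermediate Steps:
$\frac{\left(-19\right) 17 + \sqrt{A{\left(r,28 \right)} + 285}}{-3739 - 1225} = \frac{\left(-19\right) 17 + \sqrt{-41 + 285}}{-3739 - 1225} = \frac{-323 + \sqrt{244}}{-4964} = \left(-323 + 2 \sqrt{61}\right) \left(- \frac{1}{4964}\right) = \frac{19}{292} - \frac{\sqrt{61}}{2482}$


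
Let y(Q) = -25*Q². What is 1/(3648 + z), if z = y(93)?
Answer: -1/212577 ≈ -4.7042e-6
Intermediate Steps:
z = -216225 (z = -25*93² = -25*8649 = -216225)
1/(3648 + z) = 1/(3648 - 216225) = 1/(-212577) = -1/212577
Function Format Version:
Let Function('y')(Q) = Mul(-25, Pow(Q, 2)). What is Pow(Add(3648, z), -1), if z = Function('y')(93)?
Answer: Rational(-1, 212577) ≈ -4.7042e-6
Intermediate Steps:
z = -216225 (z = Mul(-25, Pow(93, 2)) = Mul(-25, 8649) = -216225)
Pow(Add(3648, z), -1) = Pow(Add(3648, -216225), -1) = Pow(-212577, -1) = Rational(-1, 212577)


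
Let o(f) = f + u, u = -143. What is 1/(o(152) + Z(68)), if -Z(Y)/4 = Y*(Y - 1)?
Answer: -1/18215 ≈ -5.4900e-5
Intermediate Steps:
o(f) = -143 + f (o(f) = f - 143 = -143 + f)
Z(Y) = -4*Y*(-1 + Y) (Z(Y) = -4*Y*(Y - 1) = -4*Y*(-1 + Y))
1/(o(152) + Z(68)) = 1/((-143 + 152) + 4*68*(1 - 1*68)) = 1/(9 + 4*68*(1 - 68)) = 1/(9 + 4*68*(-67)) = 1/(9 - 18224) = 1/(-18215) = -1/18215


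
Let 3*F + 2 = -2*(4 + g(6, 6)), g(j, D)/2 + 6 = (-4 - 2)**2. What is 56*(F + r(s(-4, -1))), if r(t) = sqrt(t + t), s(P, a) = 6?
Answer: -7280/3 + 112*sqrt(3) ≈ -2232.7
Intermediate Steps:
g(j, D) = 60 (g(j, D) = -12 + 2*(-4 - 2)**2 = -12 + 2*(-6)**2 = -12 + 2*36 = -12 + 72 = 60)
r(t) = sqrt(2)*sqrt(t) (r(t) = sqrt(2*t) = sqrt(2)*sqrt(t))
F = -130/3 (F = -2/3 + (-2*(4 + 60))/3 = -2/3 + (-2*64)/3 = -2/3 + (1/3)*(-128) = -2/3 - 128/3 = -130/3 ≈ -43.333)
56*(F + r(s(-4, -1))) = 56*(-130/3 + sqrt(2)*sqrt(6)) = 56*(-130/3 + 2*sqrt(3)) = -7280/3 + 112*sqrt(3)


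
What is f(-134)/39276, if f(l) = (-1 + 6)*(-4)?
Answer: -5/9819 ≈ -0.00050922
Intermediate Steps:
f(l) = -20 (f(l) = 5*(-4) = -20)
f(-134)/39276 = -20/39276 = -20*1/39276 = -5/9819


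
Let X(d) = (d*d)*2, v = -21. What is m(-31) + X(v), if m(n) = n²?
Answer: 1843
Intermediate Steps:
X(d) = 2*d² (X(d) = d²*2 = 2*d²)
m(-31) + X(v) = (-31)² + 2*(-21)² = 961 + 2*441 = 961 + 882 = 1843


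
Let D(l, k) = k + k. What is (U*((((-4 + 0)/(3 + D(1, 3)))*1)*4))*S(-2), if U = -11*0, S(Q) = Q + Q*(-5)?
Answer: 0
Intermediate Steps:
D(l, k) = 2*k
S(Q) = -4*Q (S(Q) = Q - 5*Q = -4*Q)
U = 0
(U*((((-4 + 0)/(3 + D(1, 3)))*1)*4))*S(-2) = (0*((((-4 + 0)/(3 + 2*3))*1)*4))*(-4*(-2)) = (0*((-4/(3 + 6)*1)*4))*8 = (0*((-4/9*1)*4))*8 = (0*((-4*⅑*1)*4))*8 = (0*(-4/9*1*4))*8 = (0*(-4/9*4))*8 = (0*(-16/9))*8 = 0*8 = 0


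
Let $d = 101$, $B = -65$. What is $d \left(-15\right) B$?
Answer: $98475$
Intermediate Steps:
$d \left(-15\right) B = 101 \left(-15\right) \left(-65\right) = \left(-1515\right) \left(-65\right) = 98475$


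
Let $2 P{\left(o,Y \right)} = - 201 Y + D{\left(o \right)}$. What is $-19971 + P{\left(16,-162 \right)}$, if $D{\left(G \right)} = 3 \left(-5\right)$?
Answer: $- \frac{7395}{2} \approx -3697.5$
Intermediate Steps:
$D{\left(G \right)} = -15$
$P{\left(o,Y \right)} = - \frac{15}{2} - \frac{201 Y}{2}$ ($P{\left(o,Y \right)} = \frac{- 201 Y - 15}{2} = \frac{-15 - 201 Y}{2} = - \frac{15}{2} - \frac{201 Y}{2}$)
$-19971 + P{\left(16,-162 \right)} = -19971 - - \frac{32547}{2} = -19971 + \left(- \frac{15}{2} + 16281\right) = -19971 + \frac{32547}{2} = - \frac{7395}{2}$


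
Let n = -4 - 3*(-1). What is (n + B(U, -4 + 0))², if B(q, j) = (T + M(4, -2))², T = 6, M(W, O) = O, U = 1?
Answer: 225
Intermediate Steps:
B(q, j) = 16 (B(q, j) = (6 - 2)² = 4² = 16)
n = -1 (n = -4 + 3 = -1)
(n + B(U, -4 + 0))² = (-1 + 16)² = 15² = 225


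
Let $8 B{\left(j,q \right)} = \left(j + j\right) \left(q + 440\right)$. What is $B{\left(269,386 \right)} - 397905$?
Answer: $- \frac{684713}{2} \approx -3.4236 \cdot 10^{5}$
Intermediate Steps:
$B{\left(j,q \right)} = \frac{j \left(440 + q\right)}{4}$ ($B{\left(j,q \right)} = \frac{\left(j + j\right) \left(q + 440\right)}{8} = \frac{2 j \left(440 + q\right)}{8} = \frac{j \left(440 + q\right)}{4}$)
$B{\left(269,386 \right)} - 397905 = \frac{1}{4} \cdot 269 \left(440 + 386\right) - 397905 = \frac{1}{4} \cdot 269 \cdot 826 - 397905 = \frac{111097}{2} - 397905 = - \frac{684713}{2}$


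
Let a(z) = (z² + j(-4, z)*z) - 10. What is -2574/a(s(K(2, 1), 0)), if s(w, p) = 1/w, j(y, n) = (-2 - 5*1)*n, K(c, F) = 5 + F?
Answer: 15444/61 ≈ 253.18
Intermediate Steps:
j(y, n) = -7*n (j(y, n) = (-2 - 5)*n = -7*n)
a(z) = -10 - 6*z² (a(z) = (z² + (-7*z)*z) - 10 = (z² - 7*z²) - 10 = -6*z² - 10 = -10 - 6*z²)
-2574/a(s(K(2, 1), 0)) = -2574/(-10 - 6/(5 + 1)²) = -2574/(-10 - 6*(1/6)²) = -2574/(-10 - 6*(⅙)²) = -2574/(-10 - 6*1/36) = -2574/(-10 - ⅙) = -2574/(-61/6) = -2574*(-6/61) = 15444/61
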